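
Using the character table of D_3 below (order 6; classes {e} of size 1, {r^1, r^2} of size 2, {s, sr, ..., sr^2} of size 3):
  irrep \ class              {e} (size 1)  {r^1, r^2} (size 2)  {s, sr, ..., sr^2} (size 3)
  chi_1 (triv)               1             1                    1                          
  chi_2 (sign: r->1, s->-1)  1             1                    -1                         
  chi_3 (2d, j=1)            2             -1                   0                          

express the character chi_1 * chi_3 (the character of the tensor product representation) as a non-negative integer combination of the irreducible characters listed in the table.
chi_1 tensor chi_3 = chi_3 (all other irreducibles have multiplicity 0).

Working: The character of a tensor product is the pointwise product (chi_1 * chi_3)(C) = chi_1(C) * chi_3(C):
  {e}: (1)*(2), {r^1, r^2}: (1)*(-1), {s, sr, ..., sr^2}: (1)*(0)
so (chi_1 * chi_3) takes values
  {e} -> 2, {r^1, r^2} -> -1, {s, sr, ..., sr^2} -> 0.
Now take the inner product of this character with each irreducible chi from the table, <chi_1*chi_3, chi> = (1/6) sum_C |C| (chi_1*chi_3)(C) conj(chi(C)):
  <chi_1*chi_3, chi_1> = (1/6)[1*(2)*conj(1) + 2*(-1)*conj(1) + 3*(0)*conj(1)]
      = (1/6)[(2) + (-2) + (0)] = 0/6 = 0
  <chi_1*chi_3, chi_2> = (1/6)[1*(2)*conj(1) + 2*(-1)*conj(1) + 3*(0)*conj(-1)]
      = (1/6)[(2) + (-2) + (0)] = 0/6 = 0
  <chi_1*chi_3, chi_3> = (1/6)[1*(2)*conj(2) + 2*(-1)*conj(-1) + 3*(0)*conj(0)]
      = (1/6)[(4) + (2) + (0)] = 6/6 = 1
Hence the multiplicities are chi_3: 1. Dimension check: dim(chi_1)*dim(chi_3) = 1*2 = 2 and sum (mult * dim) = 1*2 = 2.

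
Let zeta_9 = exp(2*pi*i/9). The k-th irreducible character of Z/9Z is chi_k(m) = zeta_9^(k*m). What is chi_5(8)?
chi_5(8) = zeta_9^40 = exp(8*I*pi/9)

Solution. chi_5(8) = zeta_9^(5*8) = zeta_9^40. Since zeta_9^9 = 1, this equals zeta_9^4 = exp(2*pi*i*4/9) = exp(8*I*pi/9).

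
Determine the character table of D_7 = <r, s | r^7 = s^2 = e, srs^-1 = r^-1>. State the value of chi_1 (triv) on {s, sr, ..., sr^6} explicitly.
Conjugacy classes: {e} of size 1, {r^1, r^6} of size 2, {r^2, r^5} of size 2, {r^3, r^4} of size 2, {s, sr, ..., sr^6} of size 7.
Character table:
  irrep \ class              {e} (size 1)  {r^1, r^6} (size 2)  {r^2, r^5} (size 2)  {r^3, r^4} (size 2)  {s, sr, ..., sr^6} (size 7)
  chi_1 (triv)               1             1                    1                    1                    1                          
  chi_2 (sign: r->1, s->-1)  1             1                    1                    1                    -1                         
  chi_3 (2d, j=1)            2             2*cos(2*pi/7)        -2*cos(3*pi/7)       -2*cos(pi/7)         0                          
  chi_4 (2d, j=2)            2             -2*cos(3*pi/7)       -2*cos(pi/7)         2*cos(2*pi/7)        0                          
  chi_5 (2d, j=3)            2             -2*cos(pi/7)         2*cos(2*pi/7)        -2*cos(3*pi/7)       0                          

Spot check: chi_1 (triv) on {s, sr, ..., sr^6} = 1.

Proof sketch: D_7 has order 2*7 = 14 with 5 conjugacy classes, hence 5 irreducibles. Sum of squared dims 1 + 1 + 4 + 4 + 4 = 14 = |G|. Linear characters come from the abelianisation; the 2-dimensional irreps have character r^k -> 2*cos(2*pi*j*k/7), reflections -> 0.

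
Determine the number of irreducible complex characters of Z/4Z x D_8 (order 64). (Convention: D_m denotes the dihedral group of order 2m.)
28

Argument: The number of irreducible complex representations of a finite group equals its number of conjugacy classes. For a direct product, #classes(G x H) = #classes(G) * #classes(H). Z/4Z has 4 classes (abelian), D_8 has 7 classes, so 4 * 7 = 28, so Z/4Z x D_8 (order 64) has exactly 28 irreducible complex representations.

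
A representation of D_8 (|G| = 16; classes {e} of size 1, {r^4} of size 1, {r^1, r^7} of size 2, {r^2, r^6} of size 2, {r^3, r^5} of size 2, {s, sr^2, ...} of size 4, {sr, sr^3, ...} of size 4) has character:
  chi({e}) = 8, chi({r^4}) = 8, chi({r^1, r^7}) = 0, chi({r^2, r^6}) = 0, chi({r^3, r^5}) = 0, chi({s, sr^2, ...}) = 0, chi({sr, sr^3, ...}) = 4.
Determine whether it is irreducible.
Not irreducible (reducible): <chi, chi> = 12 > 1.

Justification: <chi, chi> = (1/|G|) sum_C |C| * |chi(C)|^2 = (1/16)[1*|8|^2 + 1*|8|^2 + 2*|0|^2 + 2*|0|^2 + 2*|0|^2 + 4*|0|^2 + 4*|4|^2]
  = (1/16)[(64) + (64) + (0) + (0) + (0) + (0) + (64)] = 192/16 = 12.
A character is irreducible iff <chi, chi> = 1, so this representation is reducible.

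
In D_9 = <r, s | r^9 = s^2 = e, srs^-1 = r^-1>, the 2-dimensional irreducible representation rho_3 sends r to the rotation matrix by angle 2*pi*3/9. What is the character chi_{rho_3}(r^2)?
chi_{rho_3}(r^2) = 2*cos(2*pi*3*2/9) = -1

Justification: rho_3(r^2) is rotation by angle 2*pi*3*2/9, whose trace is 2*cos(2*pi*3*2/9) = -1.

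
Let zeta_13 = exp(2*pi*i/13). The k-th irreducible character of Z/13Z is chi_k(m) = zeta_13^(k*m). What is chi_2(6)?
chi_2(6) = zeta_13^12 = exp(-2*I*pi/13)

Why: chi_2(6) = zeta_13^(2*6) = zeta_13^12. Since zeta_13^13 = 1, this equals zeta_13^12 = exp(2*pi*i*12/13) = exp(-2*I*pi/13).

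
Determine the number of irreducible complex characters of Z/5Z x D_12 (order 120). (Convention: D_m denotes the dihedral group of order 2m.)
45

The number of irreducible complex representations of a finite group equals its number of conjugacy classes. For a direct product, #classes(G x H) = #classes(G) * #classes(H). Z/5Z has 5 classes (abelian), D_12 has 9 classes, so 5 * 9 = 45, so Z/5Z x D_12 (order 120) has exactly 45 irreducible complex representations.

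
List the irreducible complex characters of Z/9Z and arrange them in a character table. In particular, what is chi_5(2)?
Character table of Z/9Z (irreps indexed chi_0,...,chi_8 with chi_k(m) = zeta_9^(k*m), zeta_9 = exp(2*pi*i/9)):
  irrep \ class  {0} (size 1)  {1} (size 1)    {2} (size 1)    {3} (size 1)    {4} (size 1)    {5} (size 1)    {6} (size 1)    {7} (size 1)    {8} (size 1)  
  chi_0          1             1               1               1               1               1               1               1               1             
  chi_1          1             exp(2*I*pi/9)   exp(4*I*pi/9)   exp(2*I*pi/3)   exp(8*I*pi/9)   exp(-8*I*pi/9)  exp(-2*I*pi/3)  exp(-4*I*pi/9)  exp(-2*I*pi/9)
  chi_2          1             exp(4*I*pi/9)   exp(8*I*pi/9)   exp(-2*I*pi/3)  exp(-2*I*pi/9)  exp(2*I*pi/9)   exp(2*I*pi/3)   exp(-8*I*pi/9)  exp(-4*I*pi/9)
  chi_3          1             exp(2*I*pi/3)   exp(-2*I*pi/3)  1               exp(2*I*pi/3)   exp(-2*I*pi/3)  1               exp(2*I*pi/3)   exp(-2*I*pi/3)
  chi_4          1             exp(8*I*pi/9)   exp(-2*I*pi/9)  exp(2*I*pi/3)   exp(-4*I*pi/9)  exp(4*I*pi/9)   exp(-2*I*pi/3)  exp(2*I*pi/9)   exp(-8*I*pi/9)
  chi_5          1             exp(-8*I*pi/9)  exp(2*I*pi/9)   exp(-2*I*pi/3)  exp(4*I*pi/9)   exp(-4*I*pi/9)  exp(2*I*pi/3)   exp(-2*I*pi/9)  exp(8*I*pi/9) 
  chi_6          1             exp(-2*I*pi/3)  exp(2*I*pi/3)   1               exp(-2*I*pi/3)  exp(2*I*pi/3)   1               exp(-2*I*pi/3)  exp(2*I*pi/3) 
  chi_7          1             exp(-4*I*pi/9)  exp(-8*I*pi/9)  exp(2*I*pi/3)   exp(2*I*pi/9)   exp(-2*I*pi/9)  exp(-2*I*pi/3)  exp(8*I*pi/9)   exp(4*I*pi/9) 
  chi_8          1             exp(-2*I*pi/9)  exp(-4*I*pi/9)  exp(-2*I*pi/3)  exp(-8*I*pi/9)  exp(8*I*pi/9)   exp(2*I*pi/3)   exp(4*I*pi/9)   exp(2*I*pi/9) 

Spot check: chi_5(2) = zeta_9^(5*2) = zeta_9^10 = exp(2*I*pi/9).

Explanation: Z/9Z is abelian, so all 9 irreducible complex representations are 1-dimensional. They are given by chi_k(m) = zeta_9^(k*m) for k = 0,...,8. Row orthogonality: sum_m chi_k(m) conj(chi_l(m)) = 9 * [k = l].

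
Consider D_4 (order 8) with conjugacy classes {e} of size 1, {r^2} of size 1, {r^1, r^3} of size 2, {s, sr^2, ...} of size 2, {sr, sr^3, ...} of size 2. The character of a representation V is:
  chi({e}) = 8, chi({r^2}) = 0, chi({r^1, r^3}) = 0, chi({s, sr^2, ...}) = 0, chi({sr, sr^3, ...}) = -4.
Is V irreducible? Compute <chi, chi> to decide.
Not irreducible (reducible): <chi, chi> = 12 > 1.

Explanation: <chi, chi> = (1/|G|) sum_C |C| * |chi(C)|^2 = (1/8)[1*|8|^2 + 1*|0|^2 + 2*|0|^2 + 2*|0|^2 + 2*|-4|^2]
  = (1/8)[(64) + (0) + (0) + (0) + (32)] = 96/8 = 12.
A character is irreducible iff <chi, chi> = 1, so this representation is reducible.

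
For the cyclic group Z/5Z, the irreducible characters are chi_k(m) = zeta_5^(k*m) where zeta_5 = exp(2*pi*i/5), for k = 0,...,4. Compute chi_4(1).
chi_4(1) = zeta_5^4 = exp(-2*I*pi/5)

Proof sketch: chi_4(1) = zeta_5^(4*1) = zeta_5^4. Since zeta_5^5 = 1, this equals zeta_5^4 = exp(2*pi*i*4/5) = exp(-2*I*pi/5).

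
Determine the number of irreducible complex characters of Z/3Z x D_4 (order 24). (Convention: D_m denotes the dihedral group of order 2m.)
15

Explanation: The number of irreducible complex representations of a finite group equals its number of conjugacy classes. For a direct product, #classes(G x H) = #classes(G) * #classes(H). Z/3Z has 3 classes (abelian), D_4 has 5 classes, so 3 * 5 = 15, so Z/3Z x D_4 (order 24) has exactly 15 irreducible complex representations.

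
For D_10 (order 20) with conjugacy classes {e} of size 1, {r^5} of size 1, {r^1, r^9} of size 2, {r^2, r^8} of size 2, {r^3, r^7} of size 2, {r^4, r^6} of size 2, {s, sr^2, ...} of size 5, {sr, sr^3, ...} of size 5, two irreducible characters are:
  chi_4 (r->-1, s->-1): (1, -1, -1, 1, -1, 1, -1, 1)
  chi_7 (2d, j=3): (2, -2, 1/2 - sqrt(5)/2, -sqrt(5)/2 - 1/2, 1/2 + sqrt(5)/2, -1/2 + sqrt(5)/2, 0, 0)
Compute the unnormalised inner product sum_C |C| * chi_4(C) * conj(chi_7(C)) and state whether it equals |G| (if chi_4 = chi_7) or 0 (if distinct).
Sum = 0; so <chi_4, chi_7> = 0 (distinct irreducibles are orthogonal).

Derivation: Compute term by term over conjugacy classes (|C| * chi_4(C) * conj(chi_7(C))):
  1*(1)*conj(2) + 1*(-1)*conj(-2) + 2*(-1)*conj(1/2 - sqrt(5)/2) + 2*(1)*conj(-sqrt(5)/2 - 1/2) + 2*(-1)*conj(1/2 + sqrt(5)/2) + 2*(1)*conj(-1/2 + sqrt(5)/2) + 5*(-1)*conj(0) + 5*(1)*conj(0)
  = (2) + (2) + (-1 + sqrt(5)) + (-sqrt(5) - 1) + (-sqrt(5) - 1) + (-1 + sqrt(5)) + (0) + (0)
  = 0.
Dividing by |G| = 20 gives 0/20 = 0, matching the row-orthogonality relation <chi_4, chi_7> = [chi_4 = chi_7].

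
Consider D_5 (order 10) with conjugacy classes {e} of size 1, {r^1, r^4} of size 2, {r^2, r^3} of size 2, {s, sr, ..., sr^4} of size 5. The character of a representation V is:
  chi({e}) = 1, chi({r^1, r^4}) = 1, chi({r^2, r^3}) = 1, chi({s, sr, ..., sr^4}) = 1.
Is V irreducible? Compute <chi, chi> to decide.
Irreducible: <chi, chi> = 1.

Justification: <chi, chi> = (1/|G|) sum_C |C| * |chi(C)|^2 = (1/10)[1*|1|^2 + 2*|1|^2 + 2*|1|^2 + 5*|1|^2]
  = (1/10)[(1) + (2) + (2) + (5)] = 10/10 = 1.
A character is irreducible iff <chi, chi> = 1, so this representation is irreducible.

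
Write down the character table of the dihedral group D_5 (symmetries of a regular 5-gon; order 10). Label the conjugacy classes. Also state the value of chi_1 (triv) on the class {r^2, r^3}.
Conjugacy classes: {e} of size 1, {r^1, r^4} of size 2, {r^2, r^3} of size 2, {s, sr, ..., sr^4} of size 5.
Character table:
  irrep \ class              {e} (size 1)  {r^1, r^4} (size 2)  {r^2, r^3} (size 2)  {s, sr, ..., sr^4} (size 5)
  chi_1 (triv)               1             1                    1                    1                          
  chi_2 (sign: r->1, s->-1)  1             1                    1                    -1                         
  chi_3 (2d, j=1)            2             -1/2 + sqrt(5)/2     -sqrt(5)/2 - 1/2     0                          
  chi_4 (2d, j=2)            2             -sqrt(5)/2 - 1/2     -1/2 + sqrt(5)/2     0                          

Spot check: chi_1 (triv) on {r^2, r^3} = 1.

Details: D_5 has order 2*5 = 10 with 4 conjugacy classes, hence 4 irreducibles. Sum of squared dims 1 + 1 + 4 + 4 = 10 = |G|. Linear characters come from the abelianisation; the 2-dimensional irreps have character r^k -> 2*cos(2*pi*j*k/5), reflections -> 0.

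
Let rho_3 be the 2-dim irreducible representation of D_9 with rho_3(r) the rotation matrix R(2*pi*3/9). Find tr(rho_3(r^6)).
chi_{rho_3}(r^6) = 2*cos(2*pi*3*6/9) = 2

Justification: rho_3(r^6) is rotation by angle 2*pi*3*6/9, whose trace is 2*cos(2*pi*3*6/9) = 2.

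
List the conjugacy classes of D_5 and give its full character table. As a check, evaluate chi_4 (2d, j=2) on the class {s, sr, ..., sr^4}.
Conjugacy classes: {e} of size 1, {r^1, r^4} of size 2, {r^2, r^3} of size 2, {s, sr, ..., sr^4} of size 5.
Character table:
  irrep \ class              {e} (size 1)  {r^1, r^4} (size 2)  {r^2, r^3} (size 2)  {s, sr, ..., sr^4} (size 5)
  chi_1 (triv)               1             1                    1                    1                          
  chi_2 (sign: r->1, s->-1)  1             1                    1                    -1                         
  chi_3 (2d, j=1)            2             -1/2 + sqrt(5)/2     -sqrt(5)/2 - 1/2     0                          
  chi_4 (2d, j=2)            2             -sqrt(5)/2 - 1/2     -1/2 + sqrt(5)/2     0                          

Spot check: chi_4 (2d, j=2) on {s, sr, ..., sr^4} = 0.

Details: D_5 has order 2*5 = 10 with 4 conjugacy classes, hence 4 irreducibles. Sum of squared dims 1 + 1 + 4 + 4 = 10 = |G|. Linear characters come from the abelianisation; the 2-dimensional irreps have character r^k -> 2*cos(2*pi*j*k/5), reflections -> 0.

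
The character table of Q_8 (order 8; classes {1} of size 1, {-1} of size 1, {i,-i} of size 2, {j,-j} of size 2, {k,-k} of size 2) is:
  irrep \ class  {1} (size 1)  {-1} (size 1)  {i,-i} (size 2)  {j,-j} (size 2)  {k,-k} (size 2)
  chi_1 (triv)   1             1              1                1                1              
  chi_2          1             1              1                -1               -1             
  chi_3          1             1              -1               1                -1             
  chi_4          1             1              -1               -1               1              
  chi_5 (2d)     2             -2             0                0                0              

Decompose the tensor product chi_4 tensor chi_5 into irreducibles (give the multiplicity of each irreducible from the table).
chi_4 tensor chi_5 = chi_5 (all other irreducibles have multiplicity 0).

Reasoning: The character of a tensor product is the pointwise product (chi_4 * chi_5)(C) = chi_4(C) * chi_5(C):
  {1}: (1)*(2), {-1}: (1)*(-2), {i,-i}: (-1)*(0), {j,-j}: (-1)*(0), {k,-k}: (1)*(0)
so (chi_4 * chi_5) takes values
  {1} -> 2, {-1} -> -2, {i,-i} -> 0, {j,-j} -> 0, {k,-k} -> 0.
Now take the inner product of this character with each irreducible chi from the table, <chi_4*chi_5, chi> = (1/8) sum_C |C| (chi_4*chi_5)(C) conj(chi(C)):
  <chi_4*chi_5, chi_1> = (1/8)[1*(2)*conj(1) + 1*(-2)*conj(1) + 2*(0)*conj(1) + 2*(0)*conj(1) + 2*(0)*conj(1)]
      = (1/8)[(2) + (-2) + (0) + (0) + (0)] = 0/8 = 0
  <chi_4*chi_5, chi_2> = (1/8)[1*(2)*conj(1) + 1*(-2)*conj(1) + 2*(0)*conj(1) + 2*(0)*conj(-1) + 2*(0)*conj(-1)]
      = (1/8)[(2) + (-2) + (0) + (0) + (0)] = 0/8 = 0
  <chi_4*chi_5, chi_3> = (1/8)[1*(2)*conj(1) + 1*(-2)*conj(1) + 2*(0)*conj(-1) + 2*(0)*conj(1) + 2*(0)*conj(-1)]
      = (1/8)[(2) + (-2) + (0) + (0) + (0)] = 0/8 = 0
  <chi_4*chi_5, chi_4> = (1/8)[1*(2)*conj(1) + 1*(-2)*conj(1) + 2*(0)*conj(-1) + 2*(0)*conj(-1) + 2*(0)*conj(1)]
      = (1/8)[(2) + (-2) + (0) + (0) + (0)] = 0/8 = 0
  <chi_4*chi_5, chi_5> = (1/8)[1*(2)*conj(2) + 1*(-2)*conj(-2) + 2*(0)*conj(0) + 2*(0)*conj(0) + 2*(0)*conj(0)]
      = (1/8)[(4) + (4) + (0) + (0) + (0)] = 8/8 = 1
Hence the multiplicities are chi_5: 1. Dimension check: dim(chi_4)*dim(chi_5) = 1*2 = 2 and sum (mult * dim) = 1*2 = 2.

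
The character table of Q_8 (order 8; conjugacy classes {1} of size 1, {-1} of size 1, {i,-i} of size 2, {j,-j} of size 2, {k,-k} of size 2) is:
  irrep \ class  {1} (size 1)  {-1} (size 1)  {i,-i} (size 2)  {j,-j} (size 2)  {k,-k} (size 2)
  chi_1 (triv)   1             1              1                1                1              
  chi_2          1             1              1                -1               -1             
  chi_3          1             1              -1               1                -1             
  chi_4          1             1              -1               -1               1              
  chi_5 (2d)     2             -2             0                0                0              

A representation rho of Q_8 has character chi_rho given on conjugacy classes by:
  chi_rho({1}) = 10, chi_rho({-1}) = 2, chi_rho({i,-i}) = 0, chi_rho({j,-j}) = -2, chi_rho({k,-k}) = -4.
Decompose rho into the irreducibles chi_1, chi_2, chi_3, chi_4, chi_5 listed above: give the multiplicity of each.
Multiplicities: chi_1: 0, chi_2: 3, chi_3: 2, chi_4: 1, chi_5: 2.

Details: Use <chi_rho, chi> = (1/|G|) sum_C |C| * chi_rho(C) * conj(chi(C)) with |G| = 8 for each irreducible chi in the table:
  <chi_rho, chi_1> = (1/8)[1*(10)*conj(1) + 1*(2)*conj(1) + 2*(0)*conj(1) + 2*(-2)*conj(1) + 2*(-4)*conj(1)]
      = (1/8)[(10) + (2) + (0) + (-4) + (-8)] = 0/8 = 0
  <chi_rho, chi_2> = (1/8)[1*(10)*conj(1) + 1*(2)*conj(1) + 2*(0)*conj(1) + 2*(-2)*conj(-1) + 2*(-4)*conj(-1)]
      = (1/8)[(10) + (2) + (0) + (4) + (8)] = 24/8 = 3
  <chi_rho, chi_3> = (1/8)[1*(10)*conj(1) + 1*(2)*conj(1) + 2*(0)*conj(-1) + 2*(-2)*conj(1) + 2*(-4)*conj(-1)]
      = (1/8)[(10) + (2) + (0) + (-4) + (8)] = 16/8 = 2
  <chi_rho, chi_4> = (1/8)[1*(10)*conj(1) + 1*(2)*conj(1) + 2*(0)*conj(-1) + 2*(-2)*conj(-1) + 2*(-4)*conj(1)]
      = (1/8)[(10) + (2) + (0) + (4) + (-8)] = 8/8 = 1
  <chi_rho, chi_5> = (1/8)[1*(10)*conj(2) + 1*(2)*conj(-2) + 2*(0)*conj(0) + 2*(-2)*conj(0) + 2*(-4)*conj(0)]
      = (1/8)[(20) + (-4) + (0) + (0) + (0)] = 16/8 = 2
Dimension check: dim(rho) = sum (mult * dim) = 0*1 + 3*1 + 2*1 + 1*1 + 2*2 = 10 = chi_rho(e) = 10.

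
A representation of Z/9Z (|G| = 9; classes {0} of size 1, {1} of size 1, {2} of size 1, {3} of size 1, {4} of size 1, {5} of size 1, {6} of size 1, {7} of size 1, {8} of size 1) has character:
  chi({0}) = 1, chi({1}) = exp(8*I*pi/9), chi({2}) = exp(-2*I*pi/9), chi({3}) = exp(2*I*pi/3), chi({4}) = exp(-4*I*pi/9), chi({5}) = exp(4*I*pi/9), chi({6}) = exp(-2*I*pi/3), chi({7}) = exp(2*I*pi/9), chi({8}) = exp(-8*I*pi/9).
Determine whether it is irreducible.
Irreducible: <chi, chi> = 1.

<chi, chi> = (1/|G|) sum_C |C| * |chi(C)|^2 = (1/9)[1*|1|^2 + 1*|exp(8*I*pi/9)|^2 + 1*|exp(-2*I*pi/9)|^2 + 1*|exp(2*I*pi/3)|^2 + 1*|exp(-4*I*pi/9)|^2 + 1*|exp(4*I*pi/9)|^2 + 1*|exp(-2*I*pi/3)|^2 + 1*|exp(2*I*pi/9)|^2 + 1*|exp(-8*I*pi/9)|^2]
  = (1/9)[(1) + (1) + (1) + (1) + (1) + (1) + (1) + (1) + (1)] = 9/9 = 1.
(Exp terms are combined using exp(i*s)*conj(exp(i*t)) = exp(i*(s-t)), and sums of them are collapsed using the identity that for every m > 1 the m distinct m-th roots of unity sum to 0, e.g. 1 + exp(2*I*pi/3) + exp(-2*I*pi/3) = 0.)
A character is irreducible iff <chi, chi> = 1, so this representation is irreducible.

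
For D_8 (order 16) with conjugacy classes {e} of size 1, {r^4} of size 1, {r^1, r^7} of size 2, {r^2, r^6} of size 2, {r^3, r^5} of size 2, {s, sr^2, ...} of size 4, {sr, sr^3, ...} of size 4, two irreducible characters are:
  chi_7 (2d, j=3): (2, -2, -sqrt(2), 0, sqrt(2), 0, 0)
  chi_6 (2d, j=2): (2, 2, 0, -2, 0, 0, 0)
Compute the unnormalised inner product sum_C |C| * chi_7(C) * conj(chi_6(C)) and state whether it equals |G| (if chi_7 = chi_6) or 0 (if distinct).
Sum = 0; so <chi_7, chi_6> = 0 (distinct irreducibles are orthogonal).

Argument: Compute term by term over conjugacy classes (|C| * chi_7(C) * conj(chi_6(C))):
  1*(2)*conj(2) + 1*(-2)*conj(2) + 2*(-sqrt(2))*conj(0) + 2*(0)*conj(-2) + 2*(sqrt(2))*conj(0) + 4*(0)*conj(0) + 4*(0)*conj(0)
  = (4) + (-4) + (0) + (0) + (0) + (0) + (0)
  = 0.
Dividing by |G| = 16 gives 0/16 = 0, matching the row-orthogonality relation <chi_7, chi_6> = [chi_7 = chi_6].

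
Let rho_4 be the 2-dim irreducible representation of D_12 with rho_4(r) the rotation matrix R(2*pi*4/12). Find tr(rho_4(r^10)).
chi_{rho_4}(r^10) = 2*cos(2*pi*4*10/12) = -1

Details: rho_4(r^10) is rotation by angle 2*pi*4*10/12, whose trace is 2*cos(2*pi*4*10/12) = -1.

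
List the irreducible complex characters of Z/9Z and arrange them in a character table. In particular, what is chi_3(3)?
Character table of Z/9Z (irreps indexed chi_0,...,chi_8 with chi_k(m) = zeta_9^(k*m), zeta_9 = exp(2*pi*i/9)):
  irrep \ class  {0} (size 1)  {1} (size 1)    {2} (size 1)    {3} (size 1)    {4} (size 1)    {5} (size 1)    {6} (size 1)    {7} (size 1)    {8} (size 1)  
  chi_0          1             1               1               1               1               1               1               1               1             
  chi_1          1             exp(2*I*pi/9)   exp(4*I*pi/9)   exp(2*I*pi/3)   exp(8*I*pi/9)   exp(-8*I*pi/9)  exp(-2*I*pi/3)  exp(-4*I*pi/9)  exp(-2*I*pi/9)
  chi_2          1             exp(4*I*pi/9)   exp(8*I*pi/9)   exp(-2*I*pi/3)  exp(-2*I*pi/9)  exp(2*I*pi/9)   exp(2*I*pi/3)   exp(-8*I*pi/9)  exp(-4*I*pi/9)
  chi_3          1             exp(2*I*pi/3)   exp(-2*I*pi/3)  1               exp(2*I*pi/3)   exp(-2*I*pi/3)  1               exp(2*I*pi/3)   exp(-2*I*pi/3)
  chi_4          1             exp(8*I*pi/9)   exp(-2*I*pi/9)  exp(2*I*pi/3)   exp(-4*I*pi/9)  exp(4*I*pi/9)   exp(-2*I*pi/3)  exp(2*I*pi/9)   exp(-8*I*pi/9)
  chi_5          1             exp(-8*I*pi/9)  exp(2*I*pi/9)   exp(-2*I*pi/3)  exp(4*I*pi/9)   exp(-4*I*pi/9)  exp(2*I*pi/3)   exp(-2*I*pi/9)  exp(8*I*pi/9) 
  chi_6          1             exp(-2*I*pi/3)  exp(2*I*pi/3)   1               exp(-2*I*pi/3)  exp(2*I*pi/3)   1               exp(-2*I*pi/3)  exp(2*I*pi/3) 
  chi_7          1             exp(-4*I*pi/9)  exp(-8*I*pi/9)  exp(2*I*pi/3)   exp(2*I*pi/9)   exp(-2*I*pi/9)  exp(-2*I*pi/3)  exp(8*I*pi/9)   exp(4*I*pi/9) 
  chi_8          1             exp(-2*I*pi/9)  exp(-4*I*pi/9)  exp(-2*I*pi/3)  exp(-8*I*pi/9)  exp(8*I*pi/9)   exp(2*I*pi/3)   exp(4*I*pi/9)   exp(2*I*pi/9) 

Spot check: chi_3(3) = zeta_9^(3*3) = zeta_9^9 = 1.

Solution. Z/9Z is abelian, so all 9 irreducible complex representations are 1-dimensional. They are given by chi_k(m) = zeta_9^(k*m) for k = 0,...,8. Row orthogonality: sum_m chi_k(m) conj(chi_l(m)) = 9 * [k = l].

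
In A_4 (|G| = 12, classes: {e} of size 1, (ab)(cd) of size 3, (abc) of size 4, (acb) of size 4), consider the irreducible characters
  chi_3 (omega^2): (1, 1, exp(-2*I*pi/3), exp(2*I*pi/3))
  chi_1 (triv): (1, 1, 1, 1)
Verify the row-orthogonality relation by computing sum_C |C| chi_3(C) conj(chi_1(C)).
Sum = 0; so <chi_3, chi_1> = 0 (distinct irreducibles are orthogonal).

Why: Compute term by term over conjugacy classes (|C| * chi_3(C) * conj(chi_1(C))):
  1*(1)*conj(1) + 3*(1)*conj(1) + 4*(exp(-2*I*pi/3))*conj(1) + 4*(exp(2*I*pi/3))*conj(1)
  = (1) + (3) + (4*exp(-2*I*pi/3)) + (4*exp(2*I*pi/3))
  = 0.
(Exp terms are combined using exp(i*s)*conj(exp(i*t)) = exp(i*(s-t)), and sums of them are collapsed using the identity that for every m > 1 the m distinct m-th roots of unity sum to 0, e.g. 1 + exp(2*I*pi/3) + exp(-2*I*pi/3) = 0.)
Dividing by |G| = 12 gives 0/12 = 0, matching the row-orthogonality relation <chi_3, chi_1> = [chi_3 = chi_1].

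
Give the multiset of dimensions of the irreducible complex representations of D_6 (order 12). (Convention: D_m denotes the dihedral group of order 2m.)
Dimensions: 1, 1, 1, 1, 2, 2

Solution. There are 6 irreducibles (= number of conjugacy classes). Their dimensions d_i satisfy sum d_i^2 = |G| = 12: 1 + 1 + 1 + 1 + 4 + 4 = 12.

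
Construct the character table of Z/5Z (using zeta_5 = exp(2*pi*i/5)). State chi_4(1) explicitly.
Character table of Z/5Z (irreps indexed chi_0,...,chi_4 with chi_k(m) = zeta_5^(k*m), zeta_5 = exp(2*pi*i/5)):
  irrep \ class  {0} (size 1)  {1} (size 1)    {2} (size 1)    {3} (size 1)    {4} (size 1)  
  chi_0          1             1               1               1               1             
  chi_1          1             exp(2*I*pi/5)   exp(4*I*pi/5)   exp(-4*I*pi/5)  exp(-2*I*pi/5)
  chi_2          1             exp(4*I*pi/5)   exp(-2*I*pi/5)  exp(2*I*pi/5)   exp(-4*I*pi/5)
  chi_3          1             exp(-4*I*pi/5)  exp(2*I*pi/5)   exp(-2*I*pi/5)  exp(4*I*pi/5) 
  chi_4          1             exp(-2*I*pi/5)  exp(-4*I*pi/5)  exp(4*I*pi/5)   exp(2*I*pi/5) 

Spot check: chi_4(1) = zeta_5^(4*1) = zeta_5^4 = exp(-2*I*pi/5).

Solution. Z/5Z is abelian, so all 5 irreducible complex representations are 1-dimensional. They are given by chi_k(m) = zeta_5^(k*m) for k = 0,...,4. Row orthogonality: sum_m chi_k(m) conj(chi_l(m)) = 5 * [k = l].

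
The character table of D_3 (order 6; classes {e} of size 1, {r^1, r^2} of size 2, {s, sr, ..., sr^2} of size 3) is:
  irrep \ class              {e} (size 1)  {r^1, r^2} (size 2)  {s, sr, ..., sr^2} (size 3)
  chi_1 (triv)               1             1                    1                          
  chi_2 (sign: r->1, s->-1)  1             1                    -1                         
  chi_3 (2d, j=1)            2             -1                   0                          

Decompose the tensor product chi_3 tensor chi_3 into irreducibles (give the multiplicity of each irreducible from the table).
chi_3 tensor chi_3 = chi_1 + chi_2 + chi_3 (all other irreducibles have multiplicity 0).

Details: The character of a tensor product is the pointwise product (chi_3 * chi_3)(C) = chi_3(C) * chi_3(C):
  {e}: (2)*(2), {r^1, r^2}: (-1)*(-1), {s, sr, ..., sr^2}: (0)*(0)
so (chi_3 * chi_3) takes values
  {e} -> 4, {r^1, r^2} -> 1, {s, sr, ..., sr^2} -> 0.
Now take the inner product of this character with each irreducible chi from the table, <chi_3*chi_3, chi> = (1/6) sum_C |C| (chi_3*chi_3)(C) conj(chi(C)):
  <chi_3*chi_3, chi_1> = (1/6)[1*(4)*conj(1) + 2*(1)*conj(1) + 3*(0)*conj(1)]
      = (1/6)[(4) + (2) + (0)] = 6/6 = 1
  <chi_3*chi_3, chi_2> = (1/6)[1*(4)*conj(1) + 2*(1)*conj(1) + 3*(0)*conj(-1)]
      = (1/6)[(4) + (2) + (0)] = 6/6 = 1
  <chi_3*chi_3, chi_3> = (1/6)[1*(4)*conj(2) + 2*(1)*conj(-1) + 3*(0)*conj(0)]
      = (1/6)[(8) + (-2) + (0)] = 6/6 = 1
Hence the multiplicities are chi_1: 1, chi_2: 1, chi_3: 1. Dimension check: dim(chi_3)*dim(chi_3) = 2*2 = 4 and sum (mult * dim) = 1*1 + 1*1 + 1*2 = 4.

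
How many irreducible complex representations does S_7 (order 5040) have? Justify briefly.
15

Argument: The number of irreducible complex representations of a finite group equals its number of conjugacy classes. Conjugacy classes in S_7 correspond to cycle types, i.e. partitions of 7; there are p(7) = 15 of them, so S_7 (order 5040) has exactly 15 irreducible complex representations.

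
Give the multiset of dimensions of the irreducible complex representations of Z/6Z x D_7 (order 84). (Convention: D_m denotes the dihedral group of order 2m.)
Dimensions: 1, 1, 1, 1, 1, 1, 1, 1, 1, 1, 1, 1, 2, 2, 2, 2, 2, 2, 2, 2, 2, 2, 2, 2, 2, 2, 2, 2, 2, 2

Reasoning: There are 30 irreducibles (= number of conjugacy classes). Their dimensions d_i satisfy sum d_i^2 = |G| = 84: 1 + 1 + 1 + 1 + 1 + 1 + 1 + 1 + 1 + 1 + 1 + 1 + 4 + 4 + 4 + 4 + 4 + 4 + 4 + 4 + 4 + 4 + 4 + 4 + 4 + 4 + 4 + 4 + 4 + 4 = 84. (For the product with Z/6Z: each of the 6 1-dim characters of Z/6Z tensors with each irrep of D_7, giving 6 copies of each D_7-dimension.)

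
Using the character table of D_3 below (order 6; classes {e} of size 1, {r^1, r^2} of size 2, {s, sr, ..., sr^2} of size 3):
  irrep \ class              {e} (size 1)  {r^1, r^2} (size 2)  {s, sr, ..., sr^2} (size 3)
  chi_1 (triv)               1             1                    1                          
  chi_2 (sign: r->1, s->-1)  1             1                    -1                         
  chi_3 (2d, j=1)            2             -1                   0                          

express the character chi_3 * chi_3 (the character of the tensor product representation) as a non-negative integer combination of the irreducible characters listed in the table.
chi_3 tensor chi_3 = chi_1 + chi_2 + chi_3 (all other irreducibles have multiplicity 0).

Solution. The character of a tensor product is the pointwise product (chi_3 * chi_3)(C) = chi_3(C) * chi_3(C):
  {e}: (2)*(2), {r^1, r^2}: (-1)*(-1), {s, sr, ..., sr^2}: (0)*(0)
so (chi_3 * chi_3) takes values
  {e} -> 4, {r^1, r^2} -> 1, {s, sr, ..., sr^2} -> 0.
Now take the inner product of this character with each irreducible chi from the table, <chi_3*chi_3, chi> = (1/6) sum_C |C| (chi_3*chi_3)(C) conj(chi(C)):
  <chi_3*chi_3, chi_1> = (1/6)[1*(4)*conj(1) + 2*(1)*conj(1) + 3*(0)*conj(1)]
      = (1/6)[(4) + (2) + (0)] = 6/6 = 1
  <chi_3*chi_3, chi_2> = (1/6)[1*(4)*conj(1) + 2*(1)*conj(1) + 3*(0)*conj(-1)]
      = (1/6)[(4) + (2) + (0)] = 6/6 = 1
  <chi_3*chi_3, chi_3> = (1/6)[1*(4)*conj(2) + 2*(1)*conj(-1) + 3*(0)*conj(0)]
      = (1/6)[(8) + (-2) + (0)] = 6/6 = 1
Hence the multiplicities are chi_1: 1, chi_2: 1, chi_3: 1. Dimension check: dim(chi_3)*dim(chi_3) = 2*2 = 4 and sum (mult * dim) = 1*1 + 1*1 + 1*2 = 4.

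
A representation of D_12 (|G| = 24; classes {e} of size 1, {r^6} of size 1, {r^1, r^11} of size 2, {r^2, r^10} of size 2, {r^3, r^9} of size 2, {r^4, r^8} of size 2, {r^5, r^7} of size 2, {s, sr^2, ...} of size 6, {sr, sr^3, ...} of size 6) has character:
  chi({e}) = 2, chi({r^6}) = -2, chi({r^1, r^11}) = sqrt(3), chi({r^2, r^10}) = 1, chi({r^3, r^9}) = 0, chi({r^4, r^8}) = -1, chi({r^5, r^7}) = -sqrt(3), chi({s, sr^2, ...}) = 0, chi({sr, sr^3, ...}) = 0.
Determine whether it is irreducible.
Irreducible: <chi, chi> = 1.

Explanation: <chi, chi> = (1/|G|) sum_C |C| * |chi(C)|^2 = (1/24)[1*|2|^2 + 1*|-2|^2 + 2*|sqrt(3)|^2 + 2*|1|^2 + 2*|0|^2 + 2*|-1|^2 + 2*|-sqrt(3)|^2 + 6*|0|^2 + 6*|0|^2]
  = (1/24)[(4) + (4) + (6) + (2) + (0) + (2) + (6) + (0) + (0)] = 24/24 = 1.
A character is irreducible iff <chi, chi> = 1, so this representation is irreducible.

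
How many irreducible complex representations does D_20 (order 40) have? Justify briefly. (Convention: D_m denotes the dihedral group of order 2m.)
13

Explanation: The number of irreducible complex representations of a finite group equals its number of conjugacy classes. D_20 has 13 conjugacy classes (n/2 + 3 for n even), so D_20 (order 40) has exactly 13 irreducible complex representations.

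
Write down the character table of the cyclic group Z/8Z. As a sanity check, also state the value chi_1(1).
Character table of Z/8Z (irreps indexed chi_0,...,chi_7 with chi_k(m) = zeta_8^(k*m), zeta_8 = exp(2*pi*i/8)):
  irrep \ class  {0} (size 1)  {1} (size 1)    {2} (size 1)  {3} (size 1)    {4} (size 1)  {5} (size 1)    {6} (size 1)  {7} (size 1)  
  chi_0          1             1               1             1               1             1               1             1             
  chi_1          1             exp(I*pi/4)     I             exp(3*I*pi/4)   -1            exp(-3*I*pi/4)  -I            exp(-I*pi/4)  
  chi_2          1             I               -1            -I              1             I               -1            -I            
  chi_3          1             exp(3*I*pi/4)   -I            exp(I*pi/4)     -1            exp(-I*pi/4)    I             exp(-3*I*pi/4)
  chi_4          1             -1              1             -1              1             -1              1             -1            
  chi_5          1             exp(-3*I*pi/4)  I             exp(-I*pi/4)    -1            exp(I*pi/4)     -I            exp(3*I*pi/4) 
  chi_6          1             -I              -1            I               1             -I              -1            I             
  chi_7          1             exp(-I*pi/4)    -I            exp(-3*I*pi/4)  -1            exp(3*I*pi/4)   I             exp(I*pi/4)   

Spot check: chi_1(1) = zeta_8^(1*1) = zeta_8^1 = exp(I*pi/4).

Working: Z/8Z is abelian, so all 8 irreducible complex representations are 1-dimensional. They are given by chi_k(m) = zeta_8^(k*m) for k = 0,...,7. Row orthogonality: sum_m chi_k(m) conj(chi_l(m)) = 8 * [k = l].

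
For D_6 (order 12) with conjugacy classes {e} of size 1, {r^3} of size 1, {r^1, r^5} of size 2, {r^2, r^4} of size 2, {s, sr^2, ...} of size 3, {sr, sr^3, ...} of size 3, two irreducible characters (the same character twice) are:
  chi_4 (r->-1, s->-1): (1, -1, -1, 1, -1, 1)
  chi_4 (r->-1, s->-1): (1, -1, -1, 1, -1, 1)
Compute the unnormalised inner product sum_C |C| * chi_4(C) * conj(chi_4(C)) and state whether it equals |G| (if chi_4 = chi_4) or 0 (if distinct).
Sum = 12 = |G| = 12; so <chi_4, chi_4> = 1 (norm-1 confirms irreducibility).

Justification: Compute term by term over conjugacy classes (|C| * chi_4(C) * conj(chi_4(C))):
  1*(1)*conj(1) + 1*(-1)*conj(-1) + 2*(-1)*conj(-1) + 2*(1)*conj(1) + 3*(-1)*conj(-1) + 3*(1)*conj(1)
  = (1) + (1) + (2) + (2) + (3) + (3)
  = 12.
Dividing by |G| = 12 gives 12/12 = 1, matching the row-orthogonality relation <chi_4, chi_4> = [chi_4 = chi_4].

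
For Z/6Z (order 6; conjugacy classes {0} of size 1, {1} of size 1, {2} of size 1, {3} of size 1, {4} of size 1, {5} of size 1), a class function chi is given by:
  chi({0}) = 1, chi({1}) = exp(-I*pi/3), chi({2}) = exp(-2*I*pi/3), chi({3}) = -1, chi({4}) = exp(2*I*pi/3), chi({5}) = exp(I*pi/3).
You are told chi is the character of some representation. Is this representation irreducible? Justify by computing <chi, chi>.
Irreducible: <chi, chi> = 1.

Details: <chi, chi> = (1/|G|) sum_C |C| * |chi(C)|^2 = (1/6)[1*|1|^2 + 1*|exp(-I*pi/3)|^2 + 1*|exp(-2*I*pi/3)|^2 + 1*|-1|^2 + 1*|exp(2*I*pi/3)|^2 + 1*|exp(I*pi/3)|^2]
  = (1/6)[(1) + (1) + (1) + (1) + (1) + (1)] = 6/6 = 1.
(Exp terms are combined using exp(i*s)*conj(exp(i*t)) = exp(i*(s-t)), and sums of them are collapsed using the identity that for every m > 1 the m distinct m-th roots of unity sum to 0, e.g. 1 + exp(2*I*pi/3) + exp(-2*I*pi/3) = 0.)
A character is irreducible iff <chi, chi> = 1, so this representation is irreducible.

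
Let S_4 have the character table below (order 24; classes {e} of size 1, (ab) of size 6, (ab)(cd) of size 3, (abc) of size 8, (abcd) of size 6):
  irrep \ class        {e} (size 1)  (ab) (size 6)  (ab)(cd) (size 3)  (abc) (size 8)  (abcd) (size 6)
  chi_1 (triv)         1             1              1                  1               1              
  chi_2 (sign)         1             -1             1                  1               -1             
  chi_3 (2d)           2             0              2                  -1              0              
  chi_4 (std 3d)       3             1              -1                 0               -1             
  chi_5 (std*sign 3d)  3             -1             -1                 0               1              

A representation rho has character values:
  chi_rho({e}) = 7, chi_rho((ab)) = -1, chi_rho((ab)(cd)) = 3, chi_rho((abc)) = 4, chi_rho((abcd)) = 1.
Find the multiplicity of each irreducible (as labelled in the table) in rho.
Multiplicities: chi_1: 2, chi_2: 2, chi_3: 0, chi_4: 0, chi_5: 1.

Reasoning: Use <chi_rho, chi> = (1/|G|) sum_C |C| * chi_rho(C) * conj(chi(C)) with |G| = 24 for each irreducible chi in the table:
  <chi_rho, chi_1> = (1/24)[1*(7)*conj(1) + 6*(-1)*conj(1) + 3*(3)*conj(1) + 8*(4)*conj(1) + 6*(1)*conj(1)]
      = (1/24)[(7) + (-6) + (9) + (32) + (6)] = 48/24 = 2
  <chi_rho, chi_2> = (1/24)[1*(7)*conj(1) + 6*(-1)*conj(-1) + 3*(3)*conj(1) + 8*(4)*conj(1) + 6*(1)*conj(-1)]
      = (1/24)[(7) + (6) + (9) + (32) + (-6)] = 48/24 = 2
  <chi_rho, chi_3> = (1/24)[1*(7)*conj(2) + 6*(-1)*conj(0) + 3*(3)*conj(2) + 8*(4)*conj(-1) + 6*(1)*conj(0)]
      = (1/24)[(14) + (0) + (18) + (-32) + (0)] = 0/24 = 0
  <chi_rho, chi_4> = (1/24)[1*(7)*conj(3) + 6*(-1)*conj(1) + 3*(3)*conj(-1) + 8*(4)*conj(0) + 6*(1)*conj(-1)]
      = (1/24)[(21) + (-6) + (-9) + (0) + (-6)] = 0/24 = 0
  <chi_rho, chi_5> = (1/24)[1*(7)*conj(3) + 6*(-1)*conj(-1) + 3*(3)*conj(-1) + 8*(4)*conj(0) + 6*(1)*conj(1)]
      = (1/24)[(21) + (6) + (-9) + (0) + (6)] = 24/24 = 1
Dimension check: dim(rho) = sum (mult * dim) = 2*1 + 2*1 + 0*2 + 0*3 + 1*3 = 7 = chi_rho(e) = 7.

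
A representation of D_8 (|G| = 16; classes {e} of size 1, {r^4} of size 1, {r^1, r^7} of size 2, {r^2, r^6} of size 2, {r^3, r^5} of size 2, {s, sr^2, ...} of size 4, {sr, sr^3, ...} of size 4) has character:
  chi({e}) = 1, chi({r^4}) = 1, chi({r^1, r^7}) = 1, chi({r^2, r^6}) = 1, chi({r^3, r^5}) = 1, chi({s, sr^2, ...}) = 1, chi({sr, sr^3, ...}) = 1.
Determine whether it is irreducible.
Irreducible: <chi, chi> = 1.

Derivation: <chi, chi> = (1/|G|) sum_C |C| * |chi(C)|^2 = (1/16)[1*|1|^2 + 1*|1|^2 + 2*|1|^2 + 2*|1|^2 + 2*|1|^2 + 4*|1|^2 + 4*|1|^2]
  = (1/16)[(1) + (1) + (2) + (2) + (2) + (4) + (4)] = 16/16 = 1.
A character is irreducible iff <chi, chi> = 1, so this representation is irreducible.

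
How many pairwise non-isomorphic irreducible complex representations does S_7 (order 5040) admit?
15

Working: The number of irreducible complex representations of a finite group equals its number of conjugacy classes. Conjugacy classes in S_7 correspond to cycle types, i.e. partitions of 7; there are p(7) = 15 of them, so S_7 (order 5040) has exactly 15 irreducible complex representations.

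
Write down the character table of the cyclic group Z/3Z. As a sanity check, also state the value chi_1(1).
Character table of Z/3Z (irreps indexed chi_0,...,chi_2 with chi_k(m) = zeta_3^(k*m), zeta_3 = exp(2*pi*i/3)):
  irrep \ class  {0} (size 1)  {1} (size 1)    {2} (size 1)  
  chi_0          1             1               1             
  chi_1          1             exp(2*I*pi/3)   exp(-2*I*pi/3)
  chi_2          1             exp(-2*I*pi/3)  exp(2*I*pi/3) 

Spot check: chi_1(1) = zeta_3^(1*1) = zeta_3^1 = exp(2*I*pi/3).

Explanation: Z/3Z is abelian, so all 3 irreducible complex representations are 1-dimensional. They are given by chi_k(m) = zeta_3^(k*m) for k = 0,...,2. Row orthogonality: sum_m chi_k(m) conj(chi_l(m)) = 3 * [k = l].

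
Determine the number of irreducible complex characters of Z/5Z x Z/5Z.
25

Argument: The number of irreducible complex representations of a finite group equals its number of conjugacy classes. Z/5Z x Z/5Z is abelian of order 25, so every element is its own conjugacy class: 25 classes, so Z/5Z x Z/5Z (order 25) has exactly 25 irreducible complex representations.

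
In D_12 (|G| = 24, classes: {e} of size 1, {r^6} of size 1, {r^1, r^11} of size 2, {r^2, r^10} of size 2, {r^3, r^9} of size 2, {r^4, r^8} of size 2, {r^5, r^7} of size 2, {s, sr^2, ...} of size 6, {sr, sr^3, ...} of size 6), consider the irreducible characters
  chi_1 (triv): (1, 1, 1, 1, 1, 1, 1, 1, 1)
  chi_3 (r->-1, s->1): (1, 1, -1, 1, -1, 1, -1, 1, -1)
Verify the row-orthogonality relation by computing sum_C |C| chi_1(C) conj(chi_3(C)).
Sum = 0; so <chi_1, chi_3> = 0 (distinct irreducibles are orthogonal).

Derivation: Compute term by term over conjugacy classes (|C| * chi_1(C) * conj(chi_3(C))):
  1*(1)*conj(1) + 1*(1)*conj(1) + 2*(1)*conj(-1) + 2*(1)*conj(1) + 2*(1)*conj(-1) + 2*(1)*conj(1) + 2*(1)*conj(-1) + 6*(1)*conj(1) + 6*(1)*conj(-1)
  = (1) + (1) + (-2) + (2) + (-2) + (2) + (-2) + (6) + (-6)
  = 0.
Dividing by |G| = 24 gives 0/24 = 0, matching the row-orthogonality relation <chi_1, chi_3> = [chi_1 = chi_3].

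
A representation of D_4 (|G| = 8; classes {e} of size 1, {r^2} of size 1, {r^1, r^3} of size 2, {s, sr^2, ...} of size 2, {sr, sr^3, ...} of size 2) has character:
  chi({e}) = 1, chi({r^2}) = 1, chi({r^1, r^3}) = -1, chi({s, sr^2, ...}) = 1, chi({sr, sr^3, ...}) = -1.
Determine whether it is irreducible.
Irreducible: <chi, chi> = 1.

Reasoning: <chi, chi> = (1/|G|) sum_C |C| * |chi(C)|^2 = (1/8)[1*|1|^2 + 1*|1|^2 + 2*|-1|^2 + 2*|1|^2 + 2*|-1|^2]
  = (1/8)[(1) + (1) + (2) + (2) + (2)] = 8/8 = 1.
A character is irreducible iff <chi, chi> = 1, so this representation is irreducible.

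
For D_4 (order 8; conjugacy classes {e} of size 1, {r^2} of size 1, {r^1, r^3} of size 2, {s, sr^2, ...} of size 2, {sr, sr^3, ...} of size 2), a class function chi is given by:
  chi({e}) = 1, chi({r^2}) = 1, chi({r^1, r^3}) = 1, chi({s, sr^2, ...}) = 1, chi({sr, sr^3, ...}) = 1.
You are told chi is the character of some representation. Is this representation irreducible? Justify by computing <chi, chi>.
Irreducible: <chi, chi> = 1.

Details: <chi, chi> = (1/|G|) sum_C |C| * |chi(C)|^2 = (1/8)[1*|1|^2 + 1*|1|^2 + 2*|1|^2 + 2*|1|^2 + 2*|1|^2]
  = (1/8)[(1) + (1) + (2) + (2) + (2)] = 8/8 = 1.
A character is irreducible iff <chi, chi> = 1, so this representation is irreducible.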